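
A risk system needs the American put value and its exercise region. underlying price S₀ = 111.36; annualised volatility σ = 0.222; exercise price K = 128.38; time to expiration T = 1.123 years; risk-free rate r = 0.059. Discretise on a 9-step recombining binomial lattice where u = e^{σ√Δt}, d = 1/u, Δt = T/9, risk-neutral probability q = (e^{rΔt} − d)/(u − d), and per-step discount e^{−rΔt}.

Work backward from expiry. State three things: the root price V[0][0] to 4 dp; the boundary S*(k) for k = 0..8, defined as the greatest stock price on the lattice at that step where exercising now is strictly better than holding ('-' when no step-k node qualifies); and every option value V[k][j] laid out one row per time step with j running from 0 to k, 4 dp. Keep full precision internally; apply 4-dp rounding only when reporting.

Δt=0.12478, u=1.08158, d=0.92458, q=0.52747, disc=e^(-rΔt)=0.99267
k=9 terminal: V=max(K-S,0) → 73.3985 64.0623 53.1408 40.3647 25.4191 7.9357 0.0000 0.0000 0.0000 0.0000
k=8: j=0 S=59.4667 intr=68.9133 cont=67.9717 V=68.9133[EX]; j=1 S=69.5645 intr=58.8155 cont=57.8739 V=58.8155[EX]; j=2 S=81.3769 intr=47.0031 cont=46.0614 V=47.0031[EX]; j=3 S=95.1953 intr=33.1847 cont=32.2431 V=33.1847[EX]; j=4 S=111.3600 intr=17.0200 cont=16.0784 V=17.0200[EX]; j=5 S=130.2696 intr=0.0000 cont=3.7224 V=3.7224[hold]; j=6 S=152.3902 intr=0.0000 cont=0.0000 V=0.0000[hold]; j=7 S=178.2670 intr=0.0000 cont=0.0000 V=0.0000[hold]; j=8 S=208.5379 intr=0.0000 cont=0.0000 V=0.0000[hold]  S*(8)=111.3600
k=7: j=0 S=64.3177 intr=64.0623 cont=63.1207 V=64.0623[EX]; j=1 S=75.2392 intr=53.1408 cont=52.1991 V=53.1408[EX]; j=2 S=88.0153 intr=40.3647 cont=39.4230 V=40.3647[EX]; j=3 S=102.9609 intr=25.4191 cont=24.4775 V=25.4191[EX]; j=4 S=120.4443 intr=7.9357 cont=9.9325 V=9.9325[hold]; j=5 S=140.8965 intr=0.0000 cont=1.7460 V=1.7460[hold]; j=6 S=164.8216 intr=0.0000 cont=0.0000 V=0.0000[hold]; j=7 S=192.8093 intr=0.0000 cont=0.0000 V=0.0000[hold]  S*(7)=102.9609
k=6: j=0 S=69.5645 intr=58.8155 cont=57.8739 V=58.8155[EX]; j=1 S=81.3769 intr=47.0031 cont=46.0614 V=47.0031[EX]; j=2 S=95.1953 intr=33.1847 cont=32.2431 V=33.1847[EX]; j=3 S=111.3600 intr=17.0200 cont=17.1239 V=17.1239[hold]; j=4 S=130.2696 intr=0.0000 cont=5.5732 V=5.5732[hold]; j=5 S=152.3902 intr=0.0000 cont=0.8190 V=0.8190[hold]; j=6 S=178.2670 intr=0.0000 cont=0.0000 V=0.0000[hold]  S*(6)=95.1953
k=5: j=0 S=75.2392 intr=53.1408 cont=52.1991 V=53.1408[EX]; j=1 S=88.0153 intr=40.3647 cont=39.4230 V=40.3647[EX]; j=2 S=102.9609 intr=25.4191 cont=24.5319 V=25.4191[EX]; j=3 S=120.4443 intr=7.9357 cont=10.9503 V=10.9503[hold]; j=4 S=140.8965 intr=0.0000 cont=3.0430 V=3.0430[hold]; j=5 S=164.8216 intr=0.0000 cont=0.3842 V=0.3842[hold]  S*(5)=102.9609
k=4: j=0 S=81.3769 intr=47.0031 cont=46.0614 V=47.0031[EX]; j=1 S=95.1953 intr=33.1847 cont=32.2431 V=33.1847[EX]; j=2 S=111.3600 intr=17.0200 cont=17.6568 V=17.6568[hold]; j=3 S=130.2696 intr=0.0000 cont=6.7297 V=6.7297[hold]; j=4 S=152.3902 intr=0.0000 cont=1.6285 V=1.6285[hold]  S*(4)=95.1953
k=3: j=0 S=88.0153 intr=40.3647 cont=39.4230 V=40.3647[EX]; j=1 S=102.9609 intr=25.4191 cont=24.8109 V=25.4191[EX]; j=2 S=120.4443 intr=7.9357 cont=11.8059 V=11.8059[hold]; j=3 S=140.8965 intr=0.0000 cont=4.0094 V=4.0094[hold]  S*(3)=102.9609
k=2: j=0 S=95.1953 intr=33.1847 cont=32.2431 V=33.1847[EX]; j=1 S=111.3600 intr=17.0200 cont=18.1048 V=18.1048[hold]; j=2 S=130.2696 intr=0.0000 cont=7.6370 V=7.6370[hold]  S*(2)=95.1953
k=1: j=0 S=102.9609 intr=25.4191 cont=25.0455 V=25.4191[EX]; j=1 S=120.4443 intr=7.9357 cont=12.4911 V=12.4911[hold]  S*(1)=102.9609
k=0: j=0 S=111.3600 intr=17.0200 cont=18.4635 V=18.4635[hold]  S*(0)=-

price = 18.4635
boundary = - 102.9609 95.1953 102.9609 95.1953 102.9609 95.1953 102.9609 111.3600
tree:
18.4635
25.4191 12.4911
33.1847 18.1048 7.6370
40.3647 25.4191 11.8059 4.0094
47.0031 33.1847 17.6568 6.7297 1.6285
53.1408 40.3647 25.4191 10.9503 3.0430 0.3842
58.8155 47.0031 33.1847 17.1239 5.5732 0.8190 0.0000
64.0623 53.1408 40.3647 25.4191 9.9325 1.7460 0.0000 0.0000
68.9133 58.8155 47.0031 33.1847 17.0200 3.7224 0.0000 0.0000 0.0000
73.3985 64.0623 53.1408 40.3647 25.4191 7.9357 0.0000 0.0000 0.0000 0.0000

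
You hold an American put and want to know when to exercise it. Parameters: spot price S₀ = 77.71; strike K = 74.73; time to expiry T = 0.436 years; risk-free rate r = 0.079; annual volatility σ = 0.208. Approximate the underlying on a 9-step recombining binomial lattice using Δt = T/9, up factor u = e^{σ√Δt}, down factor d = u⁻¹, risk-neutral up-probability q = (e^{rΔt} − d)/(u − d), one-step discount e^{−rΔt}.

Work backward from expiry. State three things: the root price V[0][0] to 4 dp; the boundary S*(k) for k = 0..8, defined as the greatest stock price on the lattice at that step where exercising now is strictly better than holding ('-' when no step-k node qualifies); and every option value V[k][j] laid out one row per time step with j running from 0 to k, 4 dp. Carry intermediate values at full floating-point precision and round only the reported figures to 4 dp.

price = 2.0600
boundary = - - - - 64.7064 67.7376 64.7064 67.7376 70.9107
tree:
2.0600
3.2108 1.0561
4.8613 1.7728 0.4293
7.1165 2.8999 0.7879 0.1150
10.0236 4.5943 1.4208 0.2332 0.0111
12.9191 6.9924 2.5045 0.4717 0.0238 0.0000
15.6851 10.0236 4.2800 0.9508 0.0509 0.0000 0.0000
18.3273 12.9191 6.9924 1.9095 0.1089 0.0000 0.0000 0.0000
20.8513 15.6851 10.0236 3.8193 0.2327 0.0000 0.0000 0.0000 0.0000
23.2623 18.3273 12.9191 6.9924 0.4974 0.0000 0.0000 0.0000 0.0000 0.0000

Δt=0.04844, u=1.04685, d=0.95525, q=0.53042, disc=e^(-rΔt)=0.99618
k=9 terminal: V=max(K-S,0) → 23.2623 18.3273 12.9191 6.9924 0.4974 0.0000 0.0000 0.0000 0.0000 0.0000
k=8: j=0 S=53.8787 intr=20.8513 cont=20.5658 V=20.8513[EX]; j=1 S=59.0449 intr=15.6851 cont=15.3997 V=15.6851[EX]; j=2 S=64.7064 intr=10.0236 cont=9.7382 V=10.0236[EX]; j=3 S=70.9107 intr=3.8193 cont=3.5338 V=3.8193[EX]; j=4 S=77.7100 intr=0.0000 cont=0.2327 V=0.2327[hold]; j=5 S=85.1612 intr=0.0000 cont=0.0000 V=0.0000[hold]; j=6 S=93.3269 intr=0.0000 cont=0.0000 V=0.0000[hold]; j=7 S=102.2755 intr=0.0000 cont=0.0000 V=0.0000[hold]; j=8 S=112.0821 intr=0.0000 cont=0.0000 V=0.0000[hold]  S*(8)=70.9107
k=7: j=0 S=56.4027 intr=18.3273 cont=18.0419 V=18.3273[EX]; j=1 S=61.8109 intr=12.9191 cont=12.6337 V=12.9191[EX]; j=2 S=67.7376 intr=6.9924 cont=6.7070 V=6.9924[EX]; j=3 S=74.2326 intr=0.4974 cont=1.9095 V=1.9095[hold]; j=4 S=81.3503 intr=0.0000 cont=0.1089 V=0.1089[hold]; j=5 S=89.1506 intr=0.0000 cont=0.0000 V=0.0000[hold]; j=6 S=97.6988 intr=0.0000 cont=0.0000 V=0.0000[hold]; j=7 S=107.0666 intr=0.0000 cont=0.0000 V=0.0000[hold]  S*(7)=67.7376
k=6: j=0 S=59.0449 intr=15.6851 cont=15.3997 V=15.6851[EX]; j=1 S=64.7064 intr=10.0236 cont=9.7382 V=10.0236[EX]; j=2 S=70.9107 intr=3.8193 cont=4.2800 V=4.2800[hold]; j=3 S=77.7100 intr=0.0000 cont=0.9508 V=0.9508[hold]; j=4 S=85.1612 intr=0.0000 cont=0.0509 V=0.0509[hold]; j=5 S=93.3269 intr=0.0000 cont=0.0000 V=0.0000[hold]; j=6 S=102.2755 intr=0.0000 cont=0.0000 V=0.0000[hold]  S*(6)=64.7064
k=5: j=0 S=61.8109 intr=12.9191 cont=12.6337 V=12.9191[EX]; j=1 S=67.7376 intr=6.9924 cont=6.9504 V=6.9924[EX]; j=2 S=74.2326 intr=0.4974 cont=2.5045 V=2.5045[hold]; j=3 S=81.3503 intr=0.0000 cont=0.4717 V=0.4717[hold]; j=4 S=89.1506 intr=0.0000 cont=0.0238 V=0.0238[hold]; j=5 S=97.6988 intr=0.0000 cont=0.0000 V=0.0000[hold]  S*(5)=67.7376
k=4: j=0 S=64.7064 intr=10.0236 cont=9.7382 V=10.0236[EX]; j=1 S=70.9107 intr=3.8193 cont=4.5943 V=4.5943[hold]; j=2 S=77.7100 intr=0.0000 cont=1.4208 V=1.4208[hold]; j=3 S=85.1612 intr=0.0000 cont=0.2332 V=0.2332[hold]; j=4 S=93.3269 intr=0.0000 cont=0.0111 V=0.0111[hold]  S*(4)=64.7064
k=3: j=0 S=67.7376 intr=6.9924 cont=7.1165 V=7.1165[hold]; j=1 S=74.2326 intr=0.4974 cont=2.8999 V=2.8999[hold]; j=2 S=81.3503 intr=0.0000 cont=0.7879 V=0.7879[hold]; j=3 S=89.1506 intr=0.0000 cont=0.1150 V=0.1150[hold]  S*(3)=-
k=2: j=0 S=70.9107 intr=3.8193 cont=4.8613 V=4.8613[hold]; j=1 S=77.7100 intr=0.0000 cont=1.7728 V=1.7728[hold]; j=2 S=85.1612 intr=0.0000 cont=0.4293 V=0.4293[hold]  S*(2)=-
k=1: j=0 S=74.2326 intr=0.4974 cont=3.2108 V=3.2108[hold]; j=1 S=81.3503 intr=0.0000 cont=1.0561 V=1.0561[hold]  S*(1)=-
k=0: j=0 S=77.7100 intr=0.0000 cont=2.0600 V=2.0600[hold]  S*(0)=-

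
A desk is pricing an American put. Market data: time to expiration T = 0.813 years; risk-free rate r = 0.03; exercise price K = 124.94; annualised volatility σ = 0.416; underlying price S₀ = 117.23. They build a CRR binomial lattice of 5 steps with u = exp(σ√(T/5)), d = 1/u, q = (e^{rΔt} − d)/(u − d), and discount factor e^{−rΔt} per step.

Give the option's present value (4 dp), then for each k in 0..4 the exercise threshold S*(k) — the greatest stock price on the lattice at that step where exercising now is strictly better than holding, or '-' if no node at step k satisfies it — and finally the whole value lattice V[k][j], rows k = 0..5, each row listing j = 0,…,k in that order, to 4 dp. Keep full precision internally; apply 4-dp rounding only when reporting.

params: Δt=0.16260 u=1.18264 d=0.84557 q=0.47267 e^(-rΔt)=0.99513
t_5 payoffs: 74.2664 54.0664 25.8140 0.0000 0.0000 0.0000
t_4: node(4,0) S=59.9285 payoff=65.0115 vs cont=64.4036 → 65.0115 [stop]  node(4,1) S=83.8177 payoff=41.1223 vs cont=40.5143 → 41.1223 [stop]  node(4,2) S=117.2300 payoff=7.7100 vs cont=13.5463 → 13.5463 [wait]  node(4,3) S=163.9614 payoff=0.0000 vs cont=0.0000 → 0.0000 [wait]  node(4,4) S=229.3213 payoff=0.0000 vs cont=0.0000 → 0.0000 [wait]  ⇒ S*(4)=83.8177
t_3: node(3,0) S=70.8736 payoff=54.0664 vs cont=53.4584 → 54.0664 [stop]  node(3,1) S=99.1260 payoff=25.8140 vs cont=27.9513 → 27.9513 [wait]  node(3,2) S=138.6405 payoff=0.0000 vs cont=7.1086 → 7.1086 [wait]  node(3,3) S=193.9068 payoff=0.0000 vs cont=0.0000 → 0.0000 [wait]  ⇒ S*(3)=70.8736
t_2: node(2,0) S=83.8177 payoff=41.1223 vs cont=41.5196 → 41.5196 [wait]  node(2,1) S=117.2300 payoff=7.7100 vs cont=18.0116 → 18.0116 [wait]  node(2,2) S=163.9614 payoff=0.0000 vs cont=3.7304 → 3.7304 [wait]  ⇒ S*(2)=-
t_1: node(1,0) S=99.1260 payoff=25.8140 vs cont=30.2601 → 30.2601 [wait]  node(1,1) S=138.6405 payoff=0.0000 vs cont=11.2065 → 11.2065 [wait]  ⇒ S*(1)=-
t_0: node(0,0) S=117.2300 payoff=7.7100 vs cont=21.1506 → 21.1506 [wait]  ⇒ S*(0)=-

price = 21.1506
boundary = - - - 70.8736 83.8177
tree:
21.1506
30.2601 11.2065
41.5196 18.0116 3.7304
54.0664 27.9513 7.1086 0.0000
65.0115 41.1223 13.5463 0.0000 0.0000
74.2664 54.0664 25.8140 0.0000 0.0000 0.0000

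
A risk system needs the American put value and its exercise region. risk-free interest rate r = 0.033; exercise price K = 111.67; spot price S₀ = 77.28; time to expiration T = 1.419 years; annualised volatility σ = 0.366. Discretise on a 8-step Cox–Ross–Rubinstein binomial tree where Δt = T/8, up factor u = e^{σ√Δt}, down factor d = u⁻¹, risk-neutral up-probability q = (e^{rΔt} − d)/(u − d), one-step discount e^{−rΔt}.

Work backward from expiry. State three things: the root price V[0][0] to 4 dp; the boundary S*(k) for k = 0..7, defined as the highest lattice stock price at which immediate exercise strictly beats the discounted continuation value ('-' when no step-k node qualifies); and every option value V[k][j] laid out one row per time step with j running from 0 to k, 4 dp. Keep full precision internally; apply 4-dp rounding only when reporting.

Δt=0.17738, u=1.16666, d=0.85715, q=0.48051, disc=e^(-rΔt)=0.99416
k=8 terminal: V=max(K-S,0) → 89.1528 81.0219 69.9551 54.8921 34.3900 6.4847 0.0000 0.0000 0.0000
k=7: j=0 S=26.2699 intr=85.4001 cont=84.7483 V=85.4001[EX]; j=1 S=35.7559 intr=75.9141 cont=75.2624 V=75.9141[EX]; j=2 S=48.6671 intr=63.0029 cont=62.3512 V=63.0029[EX]; j=3 S=66.2404 intr=45.4296 cont=44.7778 V=45.4296[EX]; j=4 S=90.1594 intr=21.5106 cont=20.8588 V=21.5106[EX]; j=5 S=122.7154 intr=0.0000 cont=3.3491 V=3.3491[hold]; j=6 S=167.0271 intr=0.0000 cont=0.0000 V=0.0000[hold]; j=7 S=227.3396 intr=0.0000 cont=0.0000 V=0.0000[hold]  S*(7)=90.1594
k=6: j=0 S=30.6481 intr=81.0219 cont=80.3702 V=81.0219[EX]; j=1 S=41.7149 intr=69.9551 cont=69.3034 V=69.9551[EX]; j=2 S=56.7779 intr=54.8921 cont=54.2404 V=54.8921[EX]; j=3 S=77.2800 intr=34.3900 cont=33.7383 V=34.3900[EX]; j=4 S=105.1853 intr=6.4847 cont=12.7092 V=12.7092[hold]; j=5 S=143.1671 intr=0.0000 cont=1.7297 V=1.7297[hold]; j=6 S=194.8638 intr=0.0000 cont=0.0000 V=0.0000[hold]  S*(6)=77.2800
k=5: j=0 S=35.7559 intr=75.9141 cont=75.2624 V=75.9141[EX]; j=1 S=48.6671 intr=63.0029 cont=62.3512 V=63.0029[EX]; j=2 S=66.2404 intr=45.4296 cont=44.7778 V=45.4296[EX]; j=3 S=90.1594 intr=21.5106 cont=23.8323 V=23.8323[hold]; j=4 S=122.7154 intr=0.0000 cont=7.3901 V=7.3901[hold]; j=5 S=167.0271 intr=0.0000 cont=0.8933 V=0.8933[hold]  S*(5)=66.2404
k=4: j=0 S=41.7149 intr=69.9551 cont=69.3034 V=69.9551[EX]; j=1 S=56.7779 intr=54.8921 cont=54.2404 V=54.8921[EX]; j=2 S=77.2800 intr=34.3900 cont=34.8474 V=34.8474[hold]; j=3 S=105.1853 intr=6.4847 cont=15.8387 V=15.8387[hold]; j=4 S=143.1671 intr=0.0000 cont=4.2434 V=4.2434[hold]  S*(4)=56.7779
k=3: j=0 S=48.6671 intr=63.0029 cont=62.3512 V=63.0029[EX]; j=1 S=66.2404 intr=45.4296 cont=44.9963 V=45.4296[EX]; j=2 S=90.1594 intr=21.5106 cont=25.5635 V=25.5635[hold]; j=3 S=122.7154 intr=0.0000 cont=10.2072 V=10.2072[hold]  S*(3)=66.2404
k=2: j=0 S=56.7779 intr=54.8921 cont=54.2404 V=54.8921[EX]; j=1 S=77.2800 intr=34.3900 cont=35.6744 V=35.6744[hold]; j=2 S=105.1853 intr=6.4847 cont=18.0786 V=18.0786[hold]  S*(2)=56.7779
k=1: j=0 S=66.2404 intr=45.4296 cont=45.3914 V=45.4296[EX]; j=1 S=90.1594 intr=21.5106 cont=27.0606 V=27.0606[hold]  S*(1)=66.2404
k=0: j=0 S=77.2800 intr=34.3900 cont=36.3895 V=36.3895[hold]  S*(0)=-

price = 36.3895
boundary = - 66.2404 56.7779 66.2404 56.7779 66.2404 77.2800 90.1594
tree:
36.3895
45.4296 27.0606
54.8921 35.6744 18.0786
63.0029 45.4296 25.5635 10.2072
69.9551 54.8921 34.8474 15.8387 4.2434
75.9141 63.0029 45.4296 23.8323 7.3901 0.8933
81.0219 69.9551 54.8921 34.3900 12.7092 1.7297 0.0000
85.4001 75.9141 63.0029 45.4296 21.5106 3.3491 0.0000 0.0000
89.1528 81.0219 69.9551 54.8921 34.3900 6.4847 0.0000 0.0000 0.0000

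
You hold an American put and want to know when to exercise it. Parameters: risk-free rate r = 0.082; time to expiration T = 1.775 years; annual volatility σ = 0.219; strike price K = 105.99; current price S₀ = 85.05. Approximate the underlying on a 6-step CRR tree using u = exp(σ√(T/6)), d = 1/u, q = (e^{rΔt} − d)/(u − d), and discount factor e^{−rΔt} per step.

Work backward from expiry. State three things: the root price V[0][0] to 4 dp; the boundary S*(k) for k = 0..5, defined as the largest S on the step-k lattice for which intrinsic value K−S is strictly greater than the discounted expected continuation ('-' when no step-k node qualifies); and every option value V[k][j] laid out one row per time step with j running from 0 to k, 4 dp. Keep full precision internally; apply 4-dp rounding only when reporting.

params: Δt=0.29583 u=1.12650 d=0.88771 q=0.57309 e^(-rΔt)=0.97603
t_6 payoffs: 64.3714 53.1759 38.9688 20.9400 0.0000 0.0000 0.0000
t_5: node(5,0) S=46.8834 payoff=59.1066 vs cont=56.5664 → 59.1066 [stop]  node(5,1) S=59.4951 payoff=46.4949 vs cont=43.9547 → 46.4949 [stop]  node(5,2) S=75.4993 payoff=30.4907 vs cont=27.9504 → 30.4907 [stop]  node(5,3) S=95.8088 payoff=10.1812 vs cont=8.7253 → 10.1812 [stop]  node(5,4) S=121.5816 payoff=0.0000 vs cont=0.0000 → 0.0000 [wait]  node(5,5) S=154.2872 payoff=0.0000 vs cont=0.0000 → 0.0000 [wait]  ⇒ S*(5)=95.8088
t_4: node(4,0) S=52.8141 payoff=53.1759 vs cont=50.6357 → 53.1759 [stop]  node(4,1) S=67.0212 payoff=38.9688 vs cont=36.4286 → 38.9688 [stop]  node(4,2) S=85.0500 payoff=20.9400 vs cont=18.3998 → 20.9400 [stop]  node(4,3) S=107.9286 payoff=0.0000 vs cont=4.2423 → 4.2423 [wait]  node(4,4) S=136.9616 payoff=0.0000 vs cont=0.0000 → 0.0000 [wait]  ⇒ S*(4)=85.0500
t_3: node(3,0) S=59.4951 payoff=46.4949 vs cont=43.9547 → 46.4949 [stop]  node(3,1) S=75.4993 payoff=30.4907 vs cont=27.9504 → 30.4907 [stop]  node(3,2) S=95.8088 payoff=10.1812 vs cont=11.0983 → 11.0983 [wait]  node(3,3) S=121.5816 payoff=0.0000 vs cont=1.7677 → 1.7677 [wait]  ⇒ S*(3)=75.4993
t_2: node(2,0) S=67.0212 payoff=38.9688 vs cont=36.4286 → 38.9688 [stop]  node(2,1) S=85.0500 payoff=20.9400 vs cont=18.9128 → 20.9400 [stop]  node(2,2) S=107.9286 payoff=0.0000 vs cont=5.6132 → 5.6132 [wait]  ⇒ S*(2)=85.0500
t_1: node(1,0) S=75.4993 payoff=30.4907 vs cont=27.9504 → 30.4907 [stop]  node(1,1) S=95.8088 payoff=10.1812 vs cont=11.8651 → 11.8651 [wait]  ⇒ S*(1)=75.4993
t_0: node(0,0) S=85.0500 payoff=20.9400 vs cont=19.3417 → 20.9400 [stop]  ⇒ S*(0)=85.0500

price = 20.9400
boundary = 85.0500 75.4993 85.0500 75.4993 85.0500 95.8088
tree:
20.9400
30.4907 11.8651
38.9688 20.9400 5.6132
46.4949 30.4907 11.0983 1.7677
53.1759 38.9688 20.9400 4.2423 0.0000
59.1066 46.4949 30.4907 10.1812 0.0000 0.0000
64.3714 53.1759 38.9688 20.9400 0.0000 0.0000 0.0000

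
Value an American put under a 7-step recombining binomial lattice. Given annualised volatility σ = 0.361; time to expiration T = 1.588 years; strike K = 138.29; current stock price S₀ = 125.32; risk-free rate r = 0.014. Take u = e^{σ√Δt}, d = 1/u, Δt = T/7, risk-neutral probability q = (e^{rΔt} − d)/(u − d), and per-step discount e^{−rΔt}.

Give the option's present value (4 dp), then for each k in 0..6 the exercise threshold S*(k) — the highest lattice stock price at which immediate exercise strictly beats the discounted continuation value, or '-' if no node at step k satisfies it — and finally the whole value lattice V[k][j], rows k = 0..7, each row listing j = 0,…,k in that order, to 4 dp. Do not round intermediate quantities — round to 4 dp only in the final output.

Δt=0.22686, u=1.18761, d=0.84203, q=0.46632, disc=e^(-rΔt)=0.99683
k=7 terminal: V=max(K-S,0) → 100.6799 85.2441 63.4732 32.7671 0.0000 0.0000 0.0000 0.0000
k=6: j=0 S=44.6661 intr=93.6239 cont=93.1854 V=93.6239[EX]; j=1 S=62.9978 intr=75.2922 cont=74.8537 V=75.2922[EX]; j=2 S=88.8532 intr=49.4368 cont=48.9983 V=49.4368[EX]; j=3 S=125.3200 intr=12.9700 cont=17.4315 V=17.4315[hold]; j=4 S=176.7534 intr=0.0000 cont=0.0000 V=0.0000[hold]; j=5 S=249.2960 intr=0.0000 cont=0.0000 V=0.0000[hold]; j=6 S=351.6112 intr=0.0000 cont=0.0000 V=0.0000[hold]  S*(6)=88.8532
k=5: j=0 S=53.0459 intr=85.2441 cont=84.8056 V=85.2441[EX]; j=1 S=74.8168 intr=63.4732 cont=63.0347 V=63.4732[EX]; j=2 S=105.5229 intr=32.7671 cont=34.4025 V=34.4025[hold]; j=3 S=148.8312 intr=0.0000 cont=9.2733 V=9.2733[hold]; j=4 S=209.9141 intr=0.0000 cont=0.0000 V=0.0000[hold]; j=5 S=296.0663 intr=0.0000 cont=0.0000 V=0.0000[hold]  S*(5)=74.8168
k=4: j=0 S=62.9978 intr=75.2922 cont=74.8537 V=75.2922[EX]; j=1 S=88.8532 intr=49.4368 cont=49.7585 V=49.7585[hold]; j=2 S=125.3200 intr=12.9700 cont=22.6122 V=22.6122[hold]; j=3 S=176.7534 intr=0.0000 cont=4.9332 V=4.9332[hold]; j=4 S=249.2960 intr=0.0000 cont=0.0000 V=0.0000[hold]  S*(4)=62.9978
k=3: j=0 S=74.8168 intr=63.4732 cont=63.1842 V=63.4732[EX]; j=1 S=105.5229 intr=32.7671 cont=36.9819 V=36.9819[hold]; j=2 S=148.8312 intr=0.0000 cont=14.3225 V=14.3225[hold]; j=3 S=209.9141 intr=0.0000 cont=2.6244 V=2.6244[hold]  S*(3)=74.8168
k=2: j=0 S=88.8532 intr=49.4368 cont=50.9575 V=50.9575[hold]; j=1 S=125.3200 intr=12.9700 cont=26.3315 V=26.3315[hold]; j=2 S=176.7534 intr=0.0000 cont=8.8393 V=8.8393[hold]  S*(2)=-
k=1: j=0 S=105.5229 intr=32.7671 cont=39.3486 V=39.3486[hold]; j=1 S=148.8312 intr=0.0000 cont=18.1168 V=18.1168[hold]  S*(1)=-
k=0: j=0 S=125.3200 intr=12.9700 cont=29.3543 V=29.3543[hold]  S*(0)=-

price = 29.3543
boundary = - - - 74.8168 62.9978 74.8168 88.8532
tree:
29.3543
39.3486 18.1168
50.9575 26.3315 8.8393
63.4732 36.9819 14.3225 2.6244
75.2922 49.7585 22.6122 4.9332 0.0000
85.2441 63.4732 34.4025 9.2733 0.0000 0.0000
93.6239 75.2922 49.4368 17.4315 0.0000 0.0000 0.0000
100.6799 85.2441 63.4732 32.7671 0.0000 0.0000 0.0000 0.0000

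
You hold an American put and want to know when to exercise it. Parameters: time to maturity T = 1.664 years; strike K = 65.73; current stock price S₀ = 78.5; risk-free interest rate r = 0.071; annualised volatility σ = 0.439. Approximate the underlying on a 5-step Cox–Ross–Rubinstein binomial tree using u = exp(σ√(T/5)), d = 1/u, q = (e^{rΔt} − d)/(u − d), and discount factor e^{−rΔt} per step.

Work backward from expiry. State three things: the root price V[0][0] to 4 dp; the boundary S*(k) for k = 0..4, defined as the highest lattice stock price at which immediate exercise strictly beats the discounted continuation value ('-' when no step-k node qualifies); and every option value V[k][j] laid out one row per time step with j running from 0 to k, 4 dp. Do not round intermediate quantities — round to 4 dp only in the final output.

params: Δt=0.33280 u=1.28821 d=0.77627 q=0.48373 e^(-rΔt)=0.97665
t_5 payoffs: 43.6023 29.0094 4.7927 0.0000 0.0000 0.0000
t_4: node(4,0) S=28.5051 payoff=37.2249 vs cont=35.6900 → 37.2249 [stop]  node(4,1) S=47.3038 payoff=18.4262 vs cont=16.8913 → 18.4262 [stop]  node(4,2) S=78.5000 payoff=0.0000 vs cont=2.4166 → 2.4166 [wait]  node(4,3) S=130.2696 payoff=0.0000 vs cont=0.0000 → 0.0000 [wait]  node(4,4) S=216.1806 payoff=0.0000 vs cont=0.0000 → 0.0000 [wait]  ⇒ S*(4)=47.3038
t_3: node(3,0) S=36.7206 payoff=29.0094 vs cont=27.4745 → 29.0094 [stop]  node(3,1) S=60.9373 payoff=4.7927 vs cont=10.4325 → 10.4325 [wait]  node(3,2) S=101.1245 payoff=0.0000 vs cont=1.2185 → 1.2185 [wait]  node(3,3) S=167.8147 payoff=0.0000 vs cont=0.0000 → 0.0000 [wait]  ⇒ S*(3)=36.7206
t_2: node(2,0) S=47.3038 payoff=18.4262 vs cont=19.5557 → 19.5557 [wait]  node(2,1) S=78.5000 payoff=0.0000 vs cont=5.8359 → 5.8359 [wait]  node(2,2) S=130.2696 payoff=0.0000 vs cont=0.6144 → 0.6144 [wait]  ⇒ S*(2)=-
t_1: node(1,0) S=60.9373 payoff=4.7927 vs cont=12.6173 → 12.6173 [wait]  node(1,1) S=101.1245 payoff=0.0000 vs cont=3.2328 → 3.2328 [wait]  ⇒ S*(1)=-
t_0: node(0,0) S=78.5000 payoff=0.0000 vs cont=7.8891 → 7.8891 [wait]  ⇒ S*(0)=-

price = 7.8891
boundary = - - - 36.7206 47.3038
tree:
7.8891
12.6173 3.2328
19.5557 5.8359 0.6144
29.0094 10.4325 1.2185 0.0000
37.2249 18.4262 2.4166 0.0000 0.0000
43.6023 29.0094 4.7927 0.0000 0.0000 0.0000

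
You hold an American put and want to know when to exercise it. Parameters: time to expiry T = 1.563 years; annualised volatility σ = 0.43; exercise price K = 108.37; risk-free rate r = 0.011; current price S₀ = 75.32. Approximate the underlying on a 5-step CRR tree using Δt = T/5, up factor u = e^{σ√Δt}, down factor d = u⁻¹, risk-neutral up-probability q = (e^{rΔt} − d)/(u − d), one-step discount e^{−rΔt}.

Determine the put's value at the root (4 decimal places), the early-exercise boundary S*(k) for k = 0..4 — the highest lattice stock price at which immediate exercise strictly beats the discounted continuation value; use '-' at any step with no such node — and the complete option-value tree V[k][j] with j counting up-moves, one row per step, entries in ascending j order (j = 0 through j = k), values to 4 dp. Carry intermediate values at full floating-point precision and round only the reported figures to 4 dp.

price = 39.3734
boundary = - - 46.5680 59.2242 75.3200
tree:
39.3734
50.3393 26.1257
61.8020 36.5621 13.4302
71.7535 49.1458 21.2934 3.8168
79.5784 61.8020 33.0500 6.9292 0.0000
85.7312 71.7535 49.1458 12.5797 0.0000 0.0000

Δt=0.31260  u=1.27178  d=0.78630  q=0.44728  discount=0.99657
step 5 (expiry): payoffs max(K−S,0) = 85.7312 71.7535 49.1458 12.5797 0.0000 0.0000
step 4: (k=4,j=0): S=28.7916, (K−S)⁺=79.5784, hold=79.2064 ⇒ V=79.5784 exercise | (k=4,j=1): S=46.5680, (K−S)⁺=61.8020, hold=61.4300 ⇒ V=61.8020 exercise | (k=4,j=2): S=75.3200, (K−S)⁺=33.0500, hold=32.6780 ⇒ V=33.0500 exercise | (k=4,j=3): S=121.8240, (K−S)⁺=0.0000, hold=6.9292 ⇒ V=6.9292 continue | (k=4,j=4): S=197.0404, (K−S)⁺=0.0000, hold=0.0000 ⇒ V=0.0000 continue  boundary S*=75.3200
step 3: (k=3,j=0): S=36.6165, (K−S)⁺=71.7535, hold=71.3815 ⇒ V=71.7535 exercise | (k=3,j=1): S=59.2242, (K−S)⁺=49.1458, hold=48.7738 ⇒ V=49.1458 exercise | (k=3,j=2): S=95.7903, (K−S)⁺=12.5797, hold=21.2934 ⇒ V=21.2934 continue | (k=3,j=3): S=154.9330, (K−S)⁺=0.0000, hold=3.8168 ⇒ V=3.8168 continue  boundary S*=59.2242
step 2: (k=2,j=0): S=46.5680, (K−S)⁺=61.8020, hold=61.4300 ⇒ V=61.8020 exercise | (k=2,j=1): S=75.3200, (K−S)⁺=33.0500, hold=36.5621 ⇒ V=36.5621 continue | (k=2,j=2): S=121.8240, (K−S)⁺=0.0000, hold=13.4302 ⇒ V=13.4302 continue  boundary S*=46.5680
step 1: (k=1,j=0): S=59.2242, (K−S)⁺=49.1458, hold=50.3393 ⇒ V=50.3393 continue | (k=1,j=1): S=95.7903, (K−S)⁺=12.5797, hold=26.1257 ⇒ V=26.1257 continue  boundary S*=-
step 0: (k=0,j=0): S=75.3200, (K−S)⁺=33.0500, hold=39.3734 ⇒ V=39.3734 continue  boundary S*=-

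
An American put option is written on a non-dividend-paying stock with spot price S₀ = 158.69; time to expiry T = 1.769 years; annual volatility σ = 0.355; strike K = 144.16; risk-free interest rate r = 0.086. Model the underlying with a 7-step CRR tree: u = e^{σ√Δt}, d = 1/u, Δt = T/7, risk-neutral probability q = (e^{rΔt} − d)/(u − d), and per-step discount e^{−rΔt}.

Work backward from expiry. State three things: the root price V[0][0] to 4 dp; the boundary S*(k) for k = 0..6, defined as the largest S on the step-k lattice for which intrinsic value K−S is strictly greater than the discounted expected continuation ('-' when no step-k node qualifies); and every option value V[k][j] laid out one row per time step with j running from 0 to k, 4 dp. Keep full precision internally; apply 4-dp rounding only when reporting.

Δt=0.25271  u=1.19538  d=0.83656  q=0.51674  discount=0.97850
step 7 (expiry): payoffs max(K−S,0) = 98.6594 79.1431 51.2557 11.4068 0.0000 0.0000 0.0000 0.0000
step 6: (k=6,j=0): S=54.3904, (K−S)⁺=89.7696, hold=86.6704 ⇒ V=89.7696 exercise | (k=6,j=1): S=77.7197, (K−S)⁺=66.4403, hold=63.3410 ⇒ V=66.4403 exercise | (k=6,j=2): S=111.0556, (K−S)⁺=33.1044, hold=30.0051 ⇒ V=33.1044 exercise | (k=6,j=3): S=158.6900, (K−S)⁺=0.0000, hold=5.3940 ⇒ V=5.3940 continue | (k=6,j=4): S=226.7560, (K−S)⁺=0.0000, hold=0.0000 ⇒ V=0.0000 continue | (k=6,j=5): S=324.0172, (K−S)⁺=0.0000, hold=0.0000 ⇒ V=0.0000 continue | (k=6,j=6): S=462.9960, (K−S)⁺=0.0000, hold=0.0000 ⇒ V=0.0000 continue  boundary S*=111.0556
step 5: (k=5,j=0): S=65.0169, (K−S)⁺=79.1431, hold=76.0438 ⇒ V=79.1431 exercise | (k=5,j=1): S=92.9043, (K−S)⁺=51.2557, hold=48.1564 ⇒ V=51.2557 exercise | (k=5,j=2): S=132.7532, (K−S)⁺=11.4068, hold=18.3816 ⇒ V=18.3816 continue | (k=5,j=3): S=189.6943, (K−S)⁺=0.0000, hold=2.5507 ⇒ V=2.5507 continue | (k=5,j=4): S=271.0587, (K−S)⁺=0.0000, hold=0.0000 ⇒ V=0.0000 continue | (k=5,j=5): S=387.3224, (K−S)⁺=0.0000, hold=0.0000 ⇒ V=0.0000 continue  boundary S*=92.9043
step 4: (k=4,j=0): S=77.7197, (K−S)⁺=66.4403, hold=63.3410 ⇒ V=66.4403 exercise | (k=4,j=1): S=111.0556, (K−S)⁺=33.1044, hold=33.5318 ⇒ V=33.5318 continue | (k=4,j=2): S=158.6900, (K−S)⁺=0.0000, hold=9.9819 ⇒ V=9.9819 continue | (k=4,j=3): S=226.7560, (K−S)⁺=0.0000, hold=1.2062 ⇒ V=1.2062 continue | (k=4,j=4): S=324.0172, (K−S)⁺=0.0000, hold=0.0000 ⇒ V=0.0000 continue  boundary S*=77.7197
step 3: (k=3,j=0): S=92.9043, (K−S)⁺=51.2557, hold=48.3725 ⇒ V=51.2557 exercise | (k=3,j=1): S=132.7532, (K−S)⁺=11.4068, hold=20.9035 ⇒ V=20.9035 continue | (k=3,j=2): S=189.6943, (K−S)⁺=0.0000, hold=5.3301 ⇒ V=5.3301 continue | (k=3,j=3): S=271.0587, (K−S)⁺=0.0000, hold=0.5704 ⇒ V=0.5704 continue  boundary S*=92.9043
step 2: (k=2,j=0): S=111.0556, (K−S)⁺=33.1044, hold=34.8069 ⇒ V=34.8069 continue | (k=2,j=1): S=158.6900, (K−S)⁺=0.0000, hold=12.5797 ⇒ V=12.5797 continue | (k=2,j=2): S=226.7560, (K−S)⁺=0.0000, hold=2.8088 ⇒ V=2.8088 continue  boundary S*=-
step 1: (k=1,j=0): S=132.7532, (K−S)⁺=11.4068, hold=22.8200 ⇒ V=22.8200 continue | (k=1,j=1): S=189.6943, (K−S)⁺=0.0000, hold=7.3689 ⇒ V=7.3689 continue  boundary S*=-
step 0: (k=0,j=0): S=158.6900, (K−S)⁺=0.0000, hold=14.5169 ⇒ V=14.5169 continue  boundary S*=-

price = 14.5169
boundary = - - - 92.9043 77.7197 92.9043 111.0556
tree:
14.5169
22.8200 7.3689
34.8069 12.5797 2.8088
51.2557 20.9035 5.3301 0.5704
66.4403 33.5318 9.9819 1.2062 0.0000
79.1431 51.2557 18.3816 2.5507 0.0000 0.0000
89.7696 66.4403 33.1044 5.3940 0.0000 0.0000 0.0000
98.6594 79.1431 51.2557 11.4068 0.0000 0.0000 0.0000 0.0000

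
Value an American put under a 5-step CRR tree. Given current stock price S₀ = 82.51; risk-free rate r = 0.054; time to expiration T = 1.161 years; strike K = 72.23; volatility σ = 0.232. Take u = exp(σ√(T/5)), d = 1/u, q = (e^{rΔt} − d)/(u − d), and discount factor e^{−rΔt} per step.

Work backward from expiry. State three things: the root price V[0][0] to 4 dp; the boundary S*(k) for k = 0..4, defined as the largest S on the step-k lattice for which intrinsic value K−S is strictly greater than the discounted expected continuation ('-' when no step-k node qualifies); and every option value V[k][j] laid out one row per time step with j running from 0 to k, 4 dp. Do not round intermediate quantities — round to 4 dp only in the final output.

price = 2.3250
boundary = - - - 59.0000 65.9786
tree:
2.3250
4.2847 0.6315
7.6808 1.3559 0.0000
13.2300 2.9114 0.0000 0.0000
19.4706 6.2514 0.0000 0.0000 0.0000
25.0510 13.2300 0.0000 0.0000 0.0000 0.0000

Δt=0.23220  u=1.11828  d=0.89423  q=0.52840  discount=0.98754
step 5 (expiry): payoffs max(K−S,0) = 25.0510 13.2300 0.0000 0.0000 0.0000 0.0000
step 4: (k=4,j=0): S=52.7594, (K−S)⁺=19.4706, hold=18.5705 ⇒ V=19.4706 exercise | (k=4,j=1): S=65.9786, (K−S)⁺=6.2514, hold=6.1616 ⇒ V=6.2514 exercise | (k=4,j=2): S=82.5100, (K−S)⁺=0.0000, hold=0.0000 ⇒ V=0.0000 continue | (k=4,j=3): S=103.1834, (K−S)⁺=0.0000, hold=0.0000 ⇒ V=0.0000 continue | (k=4,j=4): S=129.0366, (K−S)⁺=0.0000, hold=0.0000 ⇒ V=0.0000 continue  boundary S*=65.9786
step 3: (k=3,j=0): S=59.0000, (K−S)⁺=13.2300, hold=12.3300 ⇒ V=13.2300 exercise | (k=3,j=1): S=73.7828, (K−S)⁺=0.0000, hold=2.9114 ⇒ V=2.9114 continue | (k=3,j=2): S=92.2695, (K−S)⁺=0.0000, hold=0.0000 ⇒ V=0.0000 continue | (k=3,j=3): S=115.3882, (K−S)⁺=0.0000, hold=0.0000 ⇒ V=0.0000 continue  boundary S*=59.0000
step 2: (k=2,j=0): S=65.9786, (K−S)⁺=6.2514, hold=7.6808 ⇒ V=7.6808 continue | (k=2,j=1): S=82.5100, (K−S)⁺=0.0000, hold=1.3559 ⇒ V=1.3559 continue | (k=2,j=2): S=103.1834, (K−S)⁺=0.0000, hold=0.0000 ⇒ V=0.0000 continue  boundary S*=-
step 1: (k=1,j=0): S=73.7828, (K−S)⁺=0.0000, hold=4.2847 ⇒ V=4.2847 continue | (k=1,j=1): S=92.2695, (K−S)⁺=0.0000, hold=0.6315 ⇒ V=0.6315 continue  boundary S*=-
step 0: (k=0,j=0): S=82.5100, (K−S)⁺=0.0000, hold=2.3250 ⇒ V=2.3250 continue  boundary S*=-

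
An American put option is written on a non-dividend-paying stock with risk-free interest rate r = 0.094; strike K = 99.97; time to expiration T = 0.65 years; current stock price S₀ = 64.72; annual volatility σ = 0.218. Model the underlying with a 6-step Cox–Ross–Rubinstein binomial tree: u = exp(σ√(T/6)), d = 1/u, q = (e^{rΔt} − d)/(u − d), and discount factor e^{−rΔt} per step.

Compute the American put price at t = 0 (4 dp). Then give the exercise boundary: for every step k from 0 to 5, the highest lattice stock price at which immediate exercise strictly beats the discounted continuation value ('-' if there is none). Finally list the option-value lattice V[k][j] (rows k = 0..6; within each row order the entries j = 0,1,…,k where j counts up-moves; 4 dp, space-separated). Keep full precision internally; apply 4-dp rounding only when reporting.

Δt=0.10833  u=1.07439  d=0.93076  q=0.55333  discount=0.98987
step 6 (expiry): payoffs max(K−S,0) = 57.8907 51.3974 43.9020 35.2500 25.2629 13.7346 0.4274
step 5: (k=5,j=0): S=45.2095, (K−S)⁺=54.7605, hold=53.7476 ⇒ V=54.7605 exercise | (k=5,j=1): S=52.1859, (K−S)⁺=47.7841, hold=46.7712 ⇒ V=47.7841 exercise | (k=5,j=2): S=60.2389, (K−S)⁺=39.7311, hold=38.7183 ⇒ V=39.7311 exercise | (k=5,j=3): S=69.5345, (K−S)⁺=30.4355, hold=29.4227 ⇒ V=30.4355 exercise | (k=5,j=4): S=80.2645, (K−S)⁺=19.7055, hold=18.6926 ⇒ V=19.7055 exercise | (k=5,j=5): S=92.6504, (K−S)⁺=7.3196, hold=6.3067 ⇒ V=7.3196 exercise  boundary S*=92.6504
step 4: (k=4,j=0): S=48.5726, (K−S)⁺=51.3974, hold=50.3845 ⇒ V=51.3974 exercise | (k=4,j=1): S=56.0680, (K−S)⁺=43.9020, hold=42.8891 ⇒ V=43.9020 exercise | (k=4,j=2): S=64.7200, (K−S)⁺=35.2500, hold=34.2371 ⇒ V=35.2500 exercise | (k=4,j=3): S=74.7071, (K−S)⁺=25.2629, hold=24.2500 ⇒ V=25.2629 exercise | (k=4,j=4): S=86.2354, (K−S)⁺=13.7346, hold=12.7218 ⇒ V=13.7346 exercise  boundary S*=86.2354
step 3: (k=3,j=0): S=52.1859, (K−S)⁺=47.7841, hold=46.7712 ⇒ V=47.7841 exercise | (k=3,j=1): S=60.2389, (K−S)⁺=39.7311, hold=38.7183 ⇒ V=39.7311 exercise | (k=3,j=2): S=69.5345, (K−S)⁺=30.4355, hold=29.4227 ⇒ V=30.4355 exercise | (k=3,j=3): S=80.2645, (K−S)⁺=19.7055, hold=18.6926 ⇒ V=19.7055 exercise  boundary S*=80.2645
step 2: (k=2,j=0): S=56.0680, (K−S)⁺=43.9020, hold=42.8891 ⇒ V=43.9020 exercise | (k=2,j=1): S=64.7200, (K−S)⁺=35.2500, hold=34.2371 ⇒ V=35.2500 exercise | (k=2,j=2): S=74.7071, (K−S)⁺=25.2629, hold=24.2500 ⇒ V=25.2629 exercise  boundary S*=74.7071
step 1: (k=1,j=0): S=60.2389, (K−S)⁺=39.7311, hold=38.7183 ⇒ V=39.7311 exercise | (k=1,j=1): S=69.5345, (K−S)⁺=30.4355, hold=29.4227 ⇒ V=30.4355 exercise  boundary S*=69.5345
step 0: (k=0,j=0): S=64.7200, (K−S)⁺=35.2500, hold=34.2371 ⇒ V=35.2500 exercise  boundary S*=64.7200

price = 35.2500
boundary = 64.7200 69.5345 74.7071 80.2645 86.2354 92.6504
tree:
35.2500
39.7311 30.4355
43.9020 35.2500 25.2629
47.7841 39.7311 30.4355 19.7055
51.3974 43.9020 35.2500 25.2629 13.7346
54.7605 47.7841 39.7311 30.4355 19.7055 7.3196
57.8907 51.3974 43.9020 35.2500 25.2629 13.7346 0.4274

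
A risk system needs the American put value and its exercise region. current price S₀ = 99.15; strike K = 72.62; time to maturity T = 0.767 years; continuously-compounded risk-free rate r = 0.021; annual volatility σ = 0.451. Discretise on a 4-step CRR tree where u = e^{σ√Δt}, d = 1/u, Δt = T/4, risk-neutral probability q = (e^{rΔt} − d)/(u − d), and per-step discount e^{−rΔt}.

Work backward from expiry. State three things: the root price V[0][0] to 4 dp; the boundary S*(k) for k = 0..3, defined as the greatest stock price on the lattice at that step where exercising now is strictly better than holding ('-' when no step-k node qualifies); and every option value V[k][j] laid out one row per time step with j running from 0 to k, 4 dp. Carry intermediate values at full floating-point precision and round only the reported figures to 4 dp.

Δt=0.19175, u=1.21834, d=0.82079, q=0.46094, disc=e^(-rΔt)=0.99598
k=4 terminal: V=max(K-S,0) → 27.6194 5.8232 0.0000 0.0000 0.0000
k=3: j=0 S=54.8260 intr=17.7940 cont=17.5021 V=17.7940[EX]; j=1 S=81.3812 intr=0.0000 cont=3.1265 V=3.1265[hold]; j=2 S=120.7984 intr=0.0000 cont=0.0000 V=0.0000[hold]; j=3 S=179.3076 intr=0.0000 cont=0.0000 V=0.0000[hold]  S*(3)=54.8260
k=2: j=0 S=66.7968 intr=5.8232 cont=10.9888 V=10.9888[hold]; j=1 S=99.1500 intr=0.0000 cont=1.6786 V=1.6786[hold]; j=2 S=147.1736 intr=0.0000 cont=0.0000 V=0.0000[hold]  S*(2)=-
k=1: j=0 S=81.3812 intr=0.0000 cont=6.6705 V=6.6705[hold]; j=1 S=120.7984 intr=0.0000 cont=0.9012 V=0.9012[hold]  S*(1)=-
k=0: j=0 S=99.1500 intr=0.0000 cont=3.9951 V=3.9951[hold]  S*(0)=-

price = 3.9951
boundary = - - - 54.8260
tree:
3.9951
6.6705 0.9012
10.9888 1.6786 0.0000
17.7940 3.1265 0.0000 0.0000
27.6194 5.8232 0.0000 0.0000 0.0000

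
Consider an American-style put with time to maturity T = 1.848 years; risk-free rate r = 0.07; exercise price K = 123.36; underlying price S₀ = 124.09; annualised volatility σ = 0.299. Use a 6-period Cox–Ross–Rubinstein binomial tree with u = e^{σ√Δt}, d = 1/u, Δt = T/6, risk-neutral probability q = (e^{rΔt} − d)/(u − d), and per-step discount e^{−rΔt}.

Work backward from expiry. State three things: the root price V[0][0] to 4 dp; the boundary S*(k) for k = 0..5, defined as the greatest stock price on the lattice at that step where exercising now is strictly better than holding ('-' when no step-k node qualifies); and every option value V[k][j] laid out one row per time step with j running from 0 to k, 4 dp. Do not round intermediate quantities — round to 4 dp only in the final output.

price = 13.4315
boundary = - - 89.0440 75.4290 89.0440 105.1165
tree:
13.4315
21.8883 6.3074
34.3160 11.5085 1.8446
47.9310 20.3451 3.9594 0.0000
59.4642 34.3160 8.4991 0.0000 0.0000
69.2339 47.9310 18.2435 0.0000 0.0000 0.0000
77.5099 59.4642 34.3160 0.0000 0.0000 0.0000 0.0000

params: Δt=0.30800 u=1.18050 d=0.84710 q=0.52398 e^(-rΔt)=0.97867
t_6 payoffs: 77.5099 59.4642 34.3160 0.0000 0.0000 0.0000 0.0000
t_5: node(5,0) S=54.1261 payoff=69.2339 vs cont=66.6028 → 69.2339 [stop]  node(5,1) S=75.4290 payoff=47.9310 vs cont=45.2998 → 47.9310 [stop]  node(5,2) S=105.1165 payoff=18.2435 vs cont=15.9867 → 18.2435 [stop]  node(5,3) S=146.4883 payoff=0.0000 vs cont=0.0000 → 0.0000 [wait]  node(5,4) S=204.1432 payoff=0.0000 vs cont=0.0000 → 0.0000 [wait]  node(5,5) S=284.4901 payoff=0.0000 vs cont=0.0000 → 0.0000 [wait]  ⇒ S*(5)=105.1165
t_4: node(4,0) S=63.8958 payoff=59.4642 vs cont=56.8330 → 59.4642 [stop]  node(4,1) S=89.0440 payoff=34.3160 vs cont=31.6848 → 34.3160 [stop]  node(4,2) S=124.0900 payoff=0.0000 vs cont=8.4991 → 8.4991 [wait]  node(4,3) S=172.9294 payoff=0.0000 vs cont=0.0000 → 0.0000 [wait]  node(4,4) S=240.9911 payoff=0.0000 vs cont=0.0000 → 0.0000 [wait]  ⇒ S*(4)=89.0440
t_3: node(3,0) S=75.4290 payoff=47.9310 vs cont=45.2998 → 47.9310 [stop]  node(3,1) S=105.1165 payoff=18.2435 vs cont=20.3451 → 20.3451 [wait]  node(3,2) S=146.4883 payoff=0.0000 vs cont=3.9594 → 3.9594 [wait]  node(3,3) S=204.1432 payoff=0.0000 vs cont=0.0000 → 0.0000 [wait]  ⇒ S*(3)=75.4290
t_2: node(2,0) S=89.0440 payoff=34.3160 vs cont=32.7625 → 34.3160 [stop]  node(2,1) S=124.0900 payoff=0.0000 vs cont=11.5085 → 11.5085 [wait]  node(2,2) S=172.9294 payoff=0.0000 vs cont=1.8446 → 1.8446 [wait]  ⇒ S*(2)=89.0440
t_1: node(1,0) S=105.1165 payoff=18.2435 vs cont=21.8883 → 21.8883 [wait]  node(1,1) S=146.4883 payoff=0.0000 vs cont=6.3074 → 6.3074 [wait]  ⇒ S*(1)=-
t_0: node(0,0) S=124.0900 payoff=0.0000 vs cont=13.4315 → 13.4315 [wait]  ⇒ S*(0)=-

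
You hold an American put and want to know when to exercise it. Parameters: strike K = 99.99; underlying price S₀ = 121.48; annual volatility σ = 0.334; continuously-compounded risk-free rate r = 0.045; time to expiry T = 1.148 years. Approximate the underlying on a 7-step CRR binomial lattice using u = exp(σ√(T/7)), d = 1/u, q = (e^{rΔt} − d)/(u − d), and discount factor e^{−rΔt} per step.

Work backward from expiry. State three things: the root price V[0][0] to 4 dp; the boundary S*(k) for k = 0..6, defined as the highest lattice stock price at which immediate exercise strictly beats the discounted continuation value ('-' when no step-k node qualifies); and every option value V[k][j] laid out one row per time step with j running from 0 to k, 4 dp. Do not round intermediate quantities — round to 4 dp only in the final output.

price = 5.7656
boundary = - - - - 70.7188 61.7721 70.7188
tree:
5.7656
9.0934 2.4371
13.9442 4.2520 0.6111
20.6489 7.2731 1.2156 0.0000
29.2712 12.1107 2.4179 0.0000 0.0000
38.2179 19.4026 4.8095 0.0000 0.0000 0.0000
46.0328 29.2712 9.5665 0.0000 0.0000 0.0000 0.0000
52.8590 38.2179 19.0288 0.0000 0.0000 0.0000 0.0000 0.0000

params: Δt=0.16400 u=1.14483 d=0.87349 q=0.49353 e^(-rΔt)=0.99265
t_7 payoffs: 52.8590 38.2179 19.0288 0.0000 0.0000 0.0000 0.0000 0.0000
t_6: node(6,0) S=53.9572 payoff=46.0328 vs cont=45.2976 → 46.0328 [stop]  node(6,1) S=70.7188 payoff=29.2712 vs cont=28.5360 → 29.2712 [stop]  node(6,2) S=92.6872 payoff=7.3028 vs cont=9.5665 → 9.5665 [wait]  node(6,3) S=121.4800 payoff=0.0000 vs cont=0.0000 → 0.0000 [wait]  node(6,4) S=159.2172 payoff=0.0000 vs cont=0.0000 → 0.0000 [wait]  node(6,5) S=208.6772 payoff=0.0000 vs cont=0.0000 → 0.0000 [wait]  node(6,6) S=273.5017 payoff=0.0000 vs cont=0.0000 → 0.0000 [wait]  ⇒ S*(6)=70.7188
t_5: node(5,0) S=61.7721 payoff=38.2179 vs cont=37.4827 → 38.2179 [stop]  node(5,1) S=80.9612 payoff=19.0288 vs cont=19.4026 → 19.4026 [wait]  node(5,2) S=106.1114 payoff=0.0000 vs cont=4.8095 → 4.8095 [wait]  node(5,3) S=139.0744 payoff=0.0000 vs cont=0.0000 → 0.0000 [wait]  node(5,4) S=182.2772 payoff=0.0000 vs cont=0.0000 → 0.0000 [wait]  node(5,5) S=238.9007 payoff=0.0000 vs cont=0.0000 → 0.0000 [wait]  ⇒ S*(5)=61.7721
t_4: node(4,0) S=70.7188 payoff=29.2712 vs cont=28.7192 → 29.2712 [stop]  node(4,1) S=92.6872 payoff=7.3028 vs cont=12.1107 → 12.1107 [wait]  node(4,2) S=121.4800 payoff=0.0000 vs cont=2.4179 → 2.4179 [wait]  node(4,3) S=159.2172 payoff=0.0000 vs cont=0.0000 → 0.0000 [wait]  node(4,4) S=208.6772 payoff=0.0000 vs cont=0.0000 → 0.0000 [wait]  ⇒ S*(4)=70.7188
t_3: node(3,0) S=80.9612 payoff=19.0288 vs cont=20.6489 → 20.6489 [wait]  node(3,1) S=106.1114 payoff=0.0000 vs cont=7.2731 → 7.2731 [wait]  node(3,2) S=139.0744 payoff=0.0000 vs cont=1.2156 → 1.2156 [wait]  node(3,3) S=182.2772 payoff=0.0000 vs cont=0.0000 → 0.0000 [wait]  ⇒ S*(3)=-
t_2: node(2,0) S=92.6872 payoff=7.3028 vs cont=13.9442 → 13.9442 [wait]  node(2,1) S=121.4800 payoff=0.0000 vs cont=4.2520 → 4.2520 [wait]  node(2,2) S=159.2172 payoff=0.0000 vs cont=0.6111 → 0.6111 [wait]  ⇒ S*(2)=-
t_1: node(1,0) S=106.1114 payoff=0.0000 vs cont=9.0934 → 9.0934 [wait]  node(1,1) S=139.0744 payoff=0.0000 vs cont=2.4371 → 2.4371 [wait]  ⇒ S*(1)=-
t_0: node(0,0) S=121.4800 payoff=0.0000 vs cont=5.7656 → 5.7656 [wait]  ⇒ S*(0)=-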